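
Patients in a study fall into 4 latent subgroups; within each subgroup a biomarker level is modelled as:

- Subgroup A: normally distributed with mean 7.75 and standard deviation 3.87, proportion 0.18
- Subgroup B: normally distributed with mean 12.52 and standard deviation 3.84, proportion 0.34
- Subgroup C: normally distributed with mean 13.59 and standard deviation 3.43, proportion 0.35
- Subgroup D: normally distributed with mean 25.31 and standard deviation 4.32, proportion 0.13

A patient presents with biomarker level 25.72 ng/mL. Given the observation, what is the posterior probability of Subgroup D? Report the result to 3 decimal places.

Posterior ∝ prior × likelihood, so P(k | x) ∝ π_k f_k(x); normalise over all components.
Normal densities:
  L_A = 2.14403e-06
  L_B = 0.000282279
  L_C = 0.00022381
  L_D = 0.0919328
Multiply by the mixture weights:
  π_A·L_A = 0.18 × 2.14403e-06 = 3.85925e-07
  π_B·L_B = 0.34 × 0.000282279 = 9.59749e-05
  π_C·L_C = 0.35 × 0.00022381 = 7.83334e-05
  π_D·L_D = 0.13 × 0.0919328 = 0.0119513
Normaliser: 3.85925e-07 + 9.59749e-05 + 7.83334e-05 + 0.0119513 = 0.012126
Responsibility of Subgroup D: 0.0119513 / 0.012126 ≈ 0.986

0.986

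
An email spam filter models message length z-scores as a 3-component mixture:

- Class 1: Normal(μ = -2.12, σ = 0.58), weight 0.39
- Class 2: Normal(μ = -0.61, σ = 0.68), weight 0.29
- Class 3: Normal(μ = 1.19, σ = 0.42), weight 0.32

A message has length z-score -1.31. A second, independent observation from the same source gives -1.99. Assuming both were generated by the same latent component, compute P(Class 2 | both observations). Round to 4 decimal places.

By Bayes' theorem, P(k | x) = π_k f_k(x) / Σ_j π_j f_j(x).
Since both observations come from the same component, the likelihood for component k is f_k(x₁)·f_k(x₂).
  L_1 = [(1/(0.58·√(2π)))·exp(−(-1.31−-2.12)²/(2·0.58²)) = 0.687832·exp(-0.97518) = 0.259399] × [0.670769] = 0.173997
  L_2 = [(1/(0.68·√(2π)))·exp(−(-1.31−-0.61)²/(2·0.68²)) = 0.586680·exp(-0.52984) = 0.345376] × [0.0748303] = 0.0258446
  L_3 = [(1/(0.42·√(2π)))·exp(−(-1.31−1.19)²/(2·0.42²)) = 0.949863·exp(-17.71542) = 1.92288e-08] × [3.38347e-13] = 6.50601e-21
Prior × likelihood for each component:
  π_1·L_1 = 0.39 × 0.173997 = 0.0678586
  π_2·L_2 = 0.29 × 0.0258446 = 0.00749494
  π_3·L_3 = 0.32 × 6.50601e-21 = 2.08192e-21
Sum: 0.0678586 + 0.00749494 + 2.08192e-21 = 0.0753536
So the posterior for Class 2 is 0.00749494 / 0.0753536 ≈ 0.0995.

0.0995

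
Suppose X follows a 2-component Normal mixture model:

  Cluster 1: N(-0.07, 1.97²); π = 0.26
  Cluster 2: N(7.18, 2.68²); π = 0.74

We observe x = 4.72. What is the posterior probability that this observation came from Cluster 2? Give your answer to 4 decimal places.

By Bayes' theorem, P(k | x) = w_k f_k(x) / Σ_j w_j f_j(x).
Component likelihoods at x = 4.72:
  L_1 = 0.0105355
  L_2 = 0.0976823
Multiply by the mixture weights:
  w_1·L_1 = 0.26 × 0.0105355 = 0.00273924
  w_2·L_2 = 0.74 × 0.0976823 = 0.0722849
Sum: 0.00273924 + 0.0722849 = 0.0750241
So the posterior for Cluster 2 is 0.0722849 / 0.0750241 ≈ 0.9635.

0.9635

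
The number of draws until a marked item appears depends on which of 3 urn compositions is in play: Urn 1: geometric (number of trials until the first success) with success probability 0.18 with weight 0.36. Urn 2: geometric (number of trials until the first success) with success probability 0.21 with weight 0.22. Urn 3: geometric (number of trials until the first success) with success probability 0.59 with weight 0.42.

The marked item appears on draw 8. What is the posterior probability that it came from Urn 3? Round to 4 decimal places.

0.0189

By Bayes' theorem, P(k | x) = π_k f_k(x) / Σ_j π_j f_j(x).
Geometric probabilities:
  f_1 = 0.0448714
  f_2 = 0.0403282
  f_3 = 0.00114905
Prior × likelihood for each component:
  π_1·f_1 = 0.36 × 0.0448714 = 0.0161537
  π_2·f_2 = 0.22 × 0.0403282 = 0.00887221
  π_3·f_3 = 0.42 × 0.00114905 = 0.000482601
Evidence: 0.0161537 + 0.00887221 + 0.000482601 = 0.0255085
Responsibility of Urn 3: 0.000482601 / 0.0255085 ≈ 0.0189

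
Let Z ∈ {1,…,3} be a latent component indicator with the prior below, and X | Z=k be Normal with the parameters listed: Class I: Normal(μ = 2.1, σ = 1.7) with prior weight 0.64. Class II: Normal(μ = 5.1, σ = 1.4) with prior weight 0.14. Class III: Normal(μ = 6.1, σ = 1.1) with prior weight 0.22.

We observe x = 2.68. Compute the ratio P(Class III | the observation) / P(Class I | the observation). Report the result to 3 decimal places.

Since P(k|x) ∝ π_k f_k(x), the posterior odds are π_i f_i(x) / (π_j f_j(x)).
Component likelihoods at x = 2.68:
  L_I = 0.221404
  L_II = 0.0639668
  L_III = 0.00288719
0.000635182 / 0.141698 ≈ 0.004

0.004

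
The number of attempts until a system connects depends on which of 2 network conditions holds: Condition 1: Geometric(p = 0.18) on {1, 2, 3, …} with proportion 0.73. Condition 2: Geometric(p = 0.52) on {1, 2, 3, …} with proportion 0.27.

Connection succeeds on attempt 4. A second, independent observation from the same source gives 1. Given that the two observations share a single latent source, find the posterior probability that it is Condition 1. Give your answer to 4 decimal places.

0.6176

The responsibility of component k is π_k f_k(x) divided by Σ_j π_j f_j(x).
Since both observations come from the same component, the likelihood for component k is f_k(x₁)·f_k(x₂).
  p_1 = [0.18·(1−0.18)^3 = 0.18·0.551368 = 0.0992462] × [0.18] = 0.0178643
  p_2 = [0.52·(1−0.52)^3 = 0.52·0.110592 = 0.0575078] × [0.52] = 0.0299041
Weight by the priors:
  π_1·p_1 = 0.73 × 0.0178643 = 0.013041
  π_2·p_2 = 0.27 × 0.0299041 = 0.0080741
Normaliser: 0.013041 + 0.0080741 = 0.0211151
Responsibility of Condition 1: 0.013041 / 0.0211151 ≈ 0.6176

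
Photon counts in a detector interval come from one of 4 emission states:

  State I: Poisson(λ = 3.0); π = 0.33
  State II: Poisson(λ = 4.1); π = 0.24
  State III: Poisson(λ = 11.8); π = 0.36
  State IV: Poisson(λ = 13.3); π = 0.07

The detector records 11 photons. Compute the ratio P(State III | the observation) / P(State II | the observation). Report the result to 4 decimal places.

Since P(k|x) ∝ π_k f_k(x), the posterior odds are π_i f_i(x) / (π_j f_j(x)).
Evaluate each component's likelihood at the observed value:
  f_I = 0.00022095
  f_II = 0.00228486
  f_III = 0.11611
  f_IV = 0.0966264
Odds = (0.36/0.24) × (0.11611/0.00228486) = 1.5 × 50.8174 ≈ 76.2260

76.2260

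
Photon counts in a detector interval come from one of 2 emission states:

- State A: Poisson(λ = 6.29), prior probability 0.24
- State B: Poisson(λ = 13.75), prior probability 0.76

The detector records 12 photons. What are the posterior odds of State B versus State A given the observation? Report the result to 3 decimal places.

21.707

The posterior odds equal the prior odds times the likelihood ratio: (π_i/π_j)·(f_i(x)/f_j(x)).
Component likelihoods at x = 12 photons:
  L_A = e^(−6.29)·6.29^12/12! = 0.0148511
  L_B = e^(−13.75)·13.75^12/12! = 0.1018
0.0773677 / 0.00356426 ≈ 21.707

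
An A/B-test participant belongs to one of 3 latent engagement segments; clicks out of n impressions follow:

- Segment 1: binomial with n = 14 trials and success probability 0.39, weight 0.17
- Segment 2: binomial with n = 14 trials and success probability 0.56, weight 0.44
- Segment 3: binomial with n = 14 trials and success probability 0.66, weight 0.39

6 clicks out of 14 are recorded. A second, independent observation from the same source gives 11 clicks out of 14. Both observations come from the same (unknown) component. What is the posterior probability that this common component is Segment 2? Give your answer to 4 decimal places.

Apply Bayes' rule: the posterior for each component is proportional to its prior times its likelihood at x.
Since both observations come from the same component, the likelihood for component k is f_k(x₁)·f_k(x₂).
  p_1 = [0.202573] × [0.00262302] = 0.000531353
  p_2 = [0.130108] × [0.0526657] = 0.00685224
  p_3 = [0.0443252] × [0.148089] = 0.00656405
Prior × likelihood for each component:
  π_1·p_1 = 0.17 × 0.000531353 = 9.033e-05
  π_2·p_2 = 0.44 × 0.00685224 = 0.00301499
  π_3·p_3 = 0.39 × 0.00656405 = 0.00255998
Marginal: 9.033e-05 + 0.00301499 + 0.00255998 = 0.00566529
P(Segment 2 | x) ≈ 0.5322

0.5322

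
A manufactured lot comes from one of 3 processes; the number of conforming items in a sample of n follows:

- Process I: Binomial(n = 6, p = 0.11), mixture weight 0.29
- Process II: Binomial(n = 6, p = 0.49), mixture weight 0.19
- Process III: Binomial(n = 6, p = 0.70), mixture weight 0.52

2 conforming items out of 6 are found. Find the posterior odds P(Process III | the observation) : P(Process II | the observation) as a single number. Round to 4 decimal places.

0.6687

Only the two components matter; the odds are (π_i f_i(x)) / (π_j f_j(x)).
Binomial probabilities:
  p_I = 0.113877
  p_II = 0.243649
  p_III = 0.059535
Posterior odds = (π_III·p_III) / (π_II·p_II) = (0.52·0.059535) / (0.19·0.243649) = 0.0309582 / 0.0462933 ≈ 0.6687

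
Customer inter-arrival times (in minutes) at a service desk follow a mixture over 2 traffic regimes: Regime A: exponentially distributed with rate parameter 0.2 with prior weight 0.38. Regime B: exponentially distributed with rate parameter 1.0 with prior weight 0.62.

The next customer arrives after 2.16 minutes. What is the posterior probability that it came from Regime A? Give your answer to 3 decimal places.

The responsibility of component k is π_k f_k(x) divided by Σ_j π_j f_j(x).
Evaluate each component's likelihood at the observed value:
  L_A = 0.2·e^(−0.2·2.16) = 0.2·e^(−0.4320) = 0.129842
  L_B = 1.0·e^(−1.0·2.16) = 1.0·e^(−2.1600) = 0.115325
Weight by the priors:
  π_A·L_A = 0.38 × 0.129842 = 0.0493399
  π_B·L_B = 0.62 × 0.115325 = 0.0715016
Evidence: 0.0493399 + 0.0715016 = 0.120841
So the posterior for Regime A is 0.0493399 / 0.120841 ≈ 0.408.

0.408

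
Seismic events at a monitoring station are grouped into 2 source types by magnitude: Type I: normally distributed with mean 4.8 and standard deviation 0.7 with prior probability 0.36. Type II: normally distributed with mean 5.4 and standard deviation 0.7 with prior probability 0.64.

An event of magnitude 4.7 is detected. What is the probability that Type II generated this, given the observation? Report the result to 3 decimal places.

0.521

P(component k | x) = w_k·f_k(x) / marginal(x), where marginal(x) = Σ_j w_j·f_j(x).
Evaluate each component's likelihood at the observed value:
  p_I = 0.564132
  p_II = 0.345672
Weight by the priors:
  w_I·p_I = 0.36 × 0.564132 = 0.203087
  w_II·p_II = 0.64 × 0.345672 = 0.22123
Marginal: 0.203087 + 0.22123 = 0.424318
P(Type II | data) = 0.22123 / 0.424318 ≈ 0.521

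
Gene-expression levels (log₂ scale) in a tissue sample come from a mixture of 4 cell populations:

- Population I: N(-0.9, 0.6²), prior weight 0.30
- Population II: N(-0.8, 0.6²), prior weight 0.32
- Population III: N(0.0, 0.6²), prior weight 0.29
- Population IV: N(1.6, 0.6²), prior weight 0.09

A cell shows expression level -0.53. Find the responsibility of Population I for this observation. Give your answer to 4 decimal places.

0.3381

The responsibility of component k is w_k f_k(x) divided by Σ_j w_j f_j(x).
Normal densities:
  p_I = (1/(0.6·√(2π)))·exp(−(-0.53−-0.9)²/(2·0.6²)) = 0.664904·exp(-0.19014) = 0.549772
  p_II = (1/(0.6·√(2π)))·exp(−(-0.53−-0.8)²/(2·0.6²)) = 0.664904·exp(-0.10125) = 0.600878
  p_III = (1/(0.6·√(2π)))·exp(−(-0.53−0.0)²/(2·0.6²)) = 0.664904·exp(-0.39014) = 0.450115
  p_IV = (1/(0.6·√(2π)))·exp(−(-0.53−1.6)²/(2·0.6²)) = 0.664904·exp(-6.30125) = 0.00121944
Multiply by the mixture weights:
  w_I·p_I = 0.30 × 0.549772 = 0.164932
  w_II·p_II = 0.32 × 0.600878 = 0.192281
  w_III·p_III = 0.29 × 0.450115 = 0.130533
  w_IV·p_IV = 0.09 × 0.00121944 = 0.00010975
Denominator: 0.164932 + 0.192281 + 0.130533 + 0.00010975 = 0.487856
So the posterior for Population I is 0.164932 / 0.487856 ≈ 0.3381.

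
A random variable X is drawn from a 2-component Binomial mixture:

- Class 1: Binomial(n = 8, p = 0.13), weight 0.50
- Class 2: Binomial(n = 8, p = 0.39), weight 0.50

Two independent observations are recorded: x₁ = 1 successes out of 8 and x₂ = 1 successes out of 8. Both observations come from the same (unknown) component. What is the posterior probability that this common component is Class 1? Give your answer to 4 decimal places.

P(component k | x) = π_k·f_k(x) / marginal(x), where marginal(x) = Σ_j π_j·f_j(x).
Since both observations come from the same component, the likelihood for component k is f_k(x₁)·f_k(x₂).
  p_1 = [C(8,1)·0.13^1·0.87^7 = 8·0.13·0.377255 = 0.392345] × [0.392345] = 0.153935
  p_2 = [C(8,1)·0.39^1·0.61^7 = 8·0.39·0.0314274 = 0.0980536] × [0.0980536] = 0.0096145
Prior × likelihood for each component:
  π_1·p_1 = 0.50 × 0.153935 = 0.0769673
  π_2·p_2 = 0.50 × 0.0096145 = 0.00480725
Sum: 0.0769673 + 0.00480725 = 0.0817745
P(Class 1 | x) = 0.0769673 / 0.0817745 ≈ 0.9412

0.9412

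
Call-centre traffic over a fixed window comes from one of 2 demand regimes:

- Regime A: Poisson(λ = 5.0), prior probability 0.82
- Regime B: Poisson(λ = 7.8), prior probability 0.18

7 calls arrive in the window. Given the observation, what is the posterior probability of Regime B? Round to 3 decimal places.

By Bayes' theorem, P(k | x) = w_k f_k(x) / Σ_j w_j f_j(x).
Poisson probabilities:
  L_A = 0.104445
  L_B = 0.142802
Unnormalised posteriors:
  w_A·L_A = 0.82 × 0.104445 = 0.0856448
  w_B·L_B = 0.18 × 0.142802 = 0.0257044
Marginal: 0.0856448 + 0.0257044 = 0.111349
P(Regime B | 7 calls) = 0.0257044 / 0.111349 ≈ 0.231

0.231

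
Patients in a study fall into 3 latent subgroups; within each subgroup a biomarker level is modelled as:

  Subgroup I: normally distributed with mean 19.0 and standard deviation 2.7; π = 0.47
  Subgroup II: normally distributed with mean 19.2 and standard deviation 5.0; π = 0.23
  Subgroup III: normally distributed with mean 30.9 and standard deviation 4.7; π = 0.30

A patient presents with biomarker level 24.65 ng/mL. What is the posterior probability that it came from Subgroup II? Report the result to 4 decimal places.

P(component k | x) = π_k·f_k(x) / marginal(x), where marginal(x) = Σ_j π_j·f_j(x).
Component likelihoods at x = 24.65 ng/mL:
  L_I = 0.0165452
  L_II = 0.0440502
  L_III = 0.0350609
Unnormalised posteriors:
  π_I·L_I = 0.47 × 0.0165452 = 0.00777622
  π_II·L_II = 0.23 × 0.0440502 = 0.0101315
  π_III·L_III = 0.30 × 0.0350609 = 0.0105183
Sum: 0.00777622 + 0.0101315 + 0.0105183 = 0.028426
P(Subgroup II | 24.65 ng/mL) ≈ 0.3564

0.3564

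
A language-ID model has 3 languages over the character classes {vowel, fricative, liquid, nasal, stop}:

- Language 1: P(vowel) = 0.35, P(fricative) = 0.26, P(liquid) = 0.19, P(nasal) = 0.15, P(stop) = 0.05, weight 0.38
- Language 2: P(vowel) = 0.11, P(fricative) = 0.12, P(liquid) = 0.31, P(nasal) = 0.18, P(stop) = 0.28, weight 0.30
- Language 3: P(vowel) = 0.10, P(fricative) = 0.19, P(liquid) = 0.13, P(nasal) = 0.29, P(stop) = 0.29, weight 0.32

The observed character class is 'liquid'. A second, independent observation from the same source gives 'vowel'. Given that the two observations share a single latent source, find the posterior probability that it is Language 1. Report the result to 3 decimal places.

0.637

Apply Bayes' rule: the posterior for each component is proportional to its prior times its likelihood at x.
Since both observations come from the same component, the likelihood for component k is f_k(x₁)·f_k(x₂).
  p_1 = [0.19] × [0.35] = 0.0665
  p_2 = [0.31] × [0.11] = 0.0341
  p_3 = [0.13] × [0.1] = 0.013
Multiply by the mixture weights:
  π_1·p_1 = 0.38 × 0.0665 = 0.02527
  π_2·p_2 = 0.30 × 0.0341 = 0.01023
  π_3·p_3 = 0.32 × 0.013 = 0.00416
Sum: 0.02527 + 0.01023 + 0.00416 = 0.03966
P(Language 1 | x₁,x₂) ≈ 0.637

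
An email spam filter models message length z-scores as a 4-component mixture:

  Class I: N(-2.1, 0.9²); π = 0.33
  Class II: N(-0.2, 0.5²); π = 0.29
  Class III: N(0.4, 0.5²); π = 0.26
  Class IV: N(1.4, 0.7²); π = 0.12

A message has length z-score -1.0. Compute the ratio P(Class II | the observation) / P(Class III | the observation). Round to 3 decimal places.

15.630

The posterior odds equal the prior odds times the likelihood ratio: (w_i/w_j)·(f_i(x)/f_j(x)).
Component likelihoods at x = -1.0:
  f_I = (1/(0.9·√(2π)))·exp(−(-1.0−-2.1)²/(2·0.9²)) = 0.443269·exp(-0.74691) = 0.210033
  f_II = (1/(0.5·√(2π)))·exp(−(-1.0−-0.2)²/(2·0.5²)) = 0.797885·exp(-1.28000) = 0.221842
  f_III = (1/(0.5·√(2π)))·exp(−(-1.0−0.4)²/(2·0.5²)) = 0.797885·exp(-3.92000) = 0.0158309
  f_IV = (1/(0.7·√(2π)))·exp(−(-1.0−1.4)²/(2·0.7²)) = 0.569918·exp(-5.87755) = 0.0015967
Odds = (0.29/0.26) × (0.221842/0.0158309) = 1.11538 × 14.0132 ≈ 15.630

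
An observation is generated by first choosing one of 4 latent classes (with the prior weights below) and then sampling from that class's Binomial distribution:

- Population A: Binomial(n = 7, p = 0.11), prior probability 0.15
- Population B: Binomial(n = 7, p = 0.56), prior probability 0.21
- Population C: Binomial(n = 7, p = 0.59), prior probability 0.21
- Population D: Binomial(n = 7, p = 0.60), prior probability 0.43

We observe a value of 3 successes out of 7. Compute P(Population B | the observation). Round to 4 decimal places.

0.2708

The responsibility of component k is π_k f_k(x) divided by Σ_j π_j f_j(x).
Binomial probabilities:
  f_A = 0.0292285
  f_B = 0.230379
  f_C = 0.203123
  f_D = 0.193536
Prior × likelihood for each component:
  π_A·f_A = 0.15 × 0.0292285 = 0.00438427
  π_B·f_B = 0.21 × 0.230379 = 0.0483796
  π_C·f_C = 0.21 × 0.203123 = 0.0426559
  π_D·f_D = 0.43 × 0.193536 = 0.0832205
Evidence: 0.00438427 + 0.0483796 + 0.0426559 + 0.0832205 = 0.17864
P(Population B | data) ≈ 0.2708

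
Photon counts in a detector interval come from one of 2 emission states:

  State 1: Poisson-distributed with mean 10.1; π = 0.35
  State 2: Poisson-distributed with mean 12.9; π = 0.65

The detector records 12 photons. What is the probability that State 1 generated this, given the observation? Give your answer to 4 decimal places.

The responsibility of component k is P(Z=k) f_k(x) divided by Σ_j P(Z=j) f_j(x).
Poisson probabilities:
  L_1 = 0.0966374
  L_2 = 0.110749
Unnormalised posteriors:
  P(Z=1)·L_1 = 0.35 × 0.0966374 = 0.0338231
  P(Z=2)·L_2 = 0.65 × 0.110749 = 0.071987
Normaliser: 0.0338231 + 0.071987 = 0.10581
P(State 1 | 12 photons) = 0.0338231 / 0.10581 ≈ 0.3197

0.3197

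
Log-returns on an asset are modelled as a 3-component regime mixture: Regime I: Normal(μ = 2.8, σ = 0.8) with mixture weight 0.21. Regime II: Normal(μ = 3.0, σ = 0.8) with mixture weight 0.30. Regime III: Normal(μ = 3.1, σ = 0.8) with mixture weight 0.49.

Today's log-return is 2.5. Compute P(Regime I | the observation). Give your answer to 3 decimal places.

0.241

The responsibility of component k is P(Z=k) f_k(x) divided by Σ_j P(Z=j) f_j(x).
Component likelihoods at x = 2.5:
  L_I = 0.464819
  L_II = 0.410201
  L_III = 0.376422
Prior × likelihood for each component:
  P(Z=I)·L_I = 0.21 × 0.464819 = 0.097612
  P(Z=II)·L_II = 0.30 × 0.410201 = 0.12306
  P(Z=III)·L_III = 0.49 × 0.376422 = 0.184447
Evidence: 0.097612 + 0.12306 + 0.184447 = 0.405119
So the posterior for Regime I is 0.097612 / 0.405119 ≈ 0.241.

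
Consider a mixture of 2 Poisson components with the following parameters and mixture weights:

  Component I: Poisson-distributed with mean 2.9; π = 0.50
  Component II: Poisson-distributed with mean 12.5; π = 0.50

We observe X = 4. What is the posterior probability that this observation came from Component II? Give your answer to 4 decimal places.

0.0228

Posterior ∝ prior × likelihood, so P(k | x) ∝ π_k f_k(x); normalise over all components.
Poisson probabilities:
  f_I = e^(−2.9)·2.9^4/4! = 0.162154
  f_II = e^(−12.5)·12.5^4/4! = 0.00379095
Weight by the priors:
  π_I·f_I = 0.50 × 0.162154 = 0.0810768
  π_II·f_II = 0.50 × 0.00379095 = 0.00189547
Evidence: 0.0810768 + 0.00189547 = 0.0829723
P(Component II | 4) ≈ 0.0228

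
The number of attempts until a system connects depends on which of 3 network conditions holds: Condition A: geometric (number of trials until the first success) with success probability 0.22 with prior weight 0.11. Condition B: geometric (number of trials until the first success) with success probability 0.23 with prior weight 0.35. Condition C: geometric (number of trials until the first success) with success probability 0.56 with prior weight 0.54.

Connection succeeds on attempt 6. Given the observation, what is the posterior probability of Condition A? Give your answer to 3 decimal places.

0.207

Posterior ∝ prior × likelihood, so P(k | x) ∝ P(Z=k) f_k(x); normalise over all components.
Geometric probabilities:
  L_A = 0.0635178
  L_B = 0.062256
  L_C = 0.00923531
Weight by the priors:
  P(Z=A)·L_A = 0.11 × 0.0635178 = 0.00698696
  P(Z=B)·L_B = 0.35 × 0.062256 = 0.0217896
  P(Z=C)·L_C = 0.54 × 0.00923531 = 0.00498707
Denominator: 0.00698696 + 0.0217896 + 0.00498707 = 0.0337636
So the posterior for Condition A is 0.00698696 / 0.0337636 ≈ 0.207.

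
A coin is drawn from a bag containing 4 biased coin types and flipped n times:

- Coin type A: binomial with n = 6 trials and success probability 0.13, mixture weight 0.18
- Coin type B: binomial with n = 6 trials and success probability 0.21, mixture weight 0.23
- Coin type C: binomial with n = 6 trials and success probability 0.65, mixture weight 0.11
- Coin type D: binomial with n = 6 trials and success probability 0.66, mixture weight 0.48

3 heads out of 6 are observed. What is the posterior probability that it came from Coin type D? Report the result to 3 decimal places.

0.675

The responsibility of component k is π_k f_k(x) divided by Σ_j π_j f_j(x).
Evaluate each component's likelihood at the observed value:
  p_A = 0.0289346
  p_B = 0.0913207
  p_C = 0.235491
  p_D = 0.225995
Multiply by the mixture weights:
  π_A·p_A = 0.18 × 0.0289346 = 0.00520823
  π_B·p_B = 0.23 × 0.0913207 = 0.0210038
  π_C·p_C = 0.11 × 0.235491 = 0.025904
  π_D·p_D = 0.48 × 0.225995 = 0.108478
Sum: 0.00520823 + 0.0210038 + 0.025904 + 0.108478 = 0.160594
Responsibility of Coin type D: 0.108478 / 0.160594 ≈ 0.675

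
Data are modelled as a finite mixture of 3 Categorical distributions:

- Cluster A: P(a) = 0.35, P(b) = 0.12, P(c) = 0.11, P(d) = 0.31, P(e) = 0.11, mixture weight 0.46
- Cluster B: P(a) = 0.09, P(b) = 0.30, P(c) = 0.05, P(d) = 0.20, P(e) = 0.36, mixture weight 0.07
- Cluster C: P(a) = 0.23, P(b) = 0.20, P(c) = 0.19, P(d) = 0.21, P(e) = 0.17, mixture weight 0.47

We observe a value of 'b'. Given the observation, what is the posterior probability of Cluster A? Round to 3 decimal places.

0.324

Posterior ∝ prior × likelihood, so P(k | x) ∝ π_k f_k(x); normalise over all components.
Evaluate each component's likelihood at the observed value:
  f_A = P(b | comp) = 0.12
  f_B = P(b | comp) = 0.30
  f_C = P(b | comp) = 0.20
Unnormalised posteriors:
  π_A·f_A = 0.46 × 0.12 = 0.0552
  π_B·f_B = 0.07 × 0.3 = 0.021
  π_C·f_C = 0.47 × 0.2 = 0.094
Marginal: 0.0552 + 0.021 + 0.094 = 0.1702
P(Cluster A | data) ≈ 0.324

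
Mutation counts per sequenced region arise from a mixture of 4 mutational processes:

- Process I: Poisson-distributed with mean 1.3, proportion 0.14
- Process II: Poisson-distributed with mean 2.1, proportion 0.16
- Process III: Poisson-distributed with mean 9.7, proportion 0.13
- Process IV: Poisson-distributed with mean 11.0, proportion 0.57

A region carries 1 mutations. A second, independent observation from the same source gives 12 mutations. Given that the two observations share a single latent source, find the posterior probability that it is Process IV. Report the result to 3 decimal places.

0.623

Apply Bayes' rule: the posterior for each component is proportional to its prior times its likelihood at x.
Since both observations come from the same component, the likelihood for component k is f_k(x₁)·f_k(x₂).
  p_I = [e^(−1.3)·1.3^1/1! = 0.354291] × [1.32556e-08] = 4.69636e-09
  p_II = [e^(−2.1)·2.1^1/1! = 0.257158] × [1.88051e-06] = 4.8359e-07
  p_III = [e^(−9.7)·9.7^1/1! = 0.00059445] × [0.0887702] = 5.27695e-05
  p_IV = [e^(−11.0)·11.0^1/1! = 0.000183719] × [0.10943] = 2.01043e-05
Prior × likelihood for each component:
  P(Z=I)·p_I = 0.14 × 4.69636e-09 = 6.5749e-10
  P(Z=II)·p_II = 0.16 × 4.8359e-07 = 7.73744e-08
  P(Z=III)·p_III = 0.13 × 5.27695e-05 = 6.86003e-06
  P(Z=IV)·p_IV = 0.57 × 2.01043e-05 = 1.14595e-05
Marginal: 6.5749e-10 + 7.73744e-08 + 6.86003e-06 + 1.14595e-05 = 1.83975e-05
P(Process IV | x) = 1.14595e-05 / 1.83975e-05 ≈ 0.623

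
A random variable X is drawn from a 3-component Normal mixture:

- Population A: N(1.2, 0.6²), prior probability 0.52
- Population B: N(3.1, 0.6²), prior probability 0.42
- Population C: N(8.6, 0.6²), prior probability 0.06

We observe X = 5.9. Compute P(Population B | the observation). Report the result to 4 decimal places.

Posterior ∝ prior × likelihood, so P(k | x) ∝ w_k f_k(x); normalise over all components.
Evaluate each component's likelihood at the observed value:
  f_A = 3.15038e-14
  f_B = 1.24101e-05
  f_C = 2.66396e-05
Weight by the priors:
  w_A·f_A = 0.52 × 3.15038e-14 = 1.6382e-14
  w_B·f_B = 0.42 × 1.24101e-05 = 5.21223e-06
  w_C·f_C = 0.06 × 2.66396e-05 = 1.59837e-06
Denominator: 1.6382e-14 + 5.21223e-06 + 1.59837e-06 = 6.81061e-06
P(Population B | 5.9) ≈ 0.7653

0.7653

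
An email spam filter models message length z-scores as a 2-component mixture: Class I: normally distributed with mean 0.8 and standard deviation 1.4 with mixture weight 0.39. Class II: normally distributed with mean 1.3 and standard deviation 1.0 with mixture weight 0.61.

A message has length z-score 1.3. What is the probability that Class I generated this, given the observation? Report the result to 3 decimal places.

The responsibility of component k is w_k f_k(x) divided by Σ_j w_j f_j(x).
Component likelihoods at x = 1.3:
  L_I = (1/(1.4·√(2π)))·exp(−(1.3−0.8)²/(2·1.4²)) = 0.284959·exp(-0.06378) = 0.267353
  L_II = (1/(1.0·√(2π)))·exp(−(1.3−1.3)²/(2·1.0²)) = 0.398942·exp(-0.00000) = 0.398942
Unnormalised posteriors:
  w_I·L_I = 0.39 × 0.267353 = 0.104268
  w_II·L_II = 0.61 × 0.398942 = 0.243355
Denominator: 0.104268 + 0.243355 = 0.347622
P(Class I | data) = 0.104268 / 0.347622 ≈ 0.300

0.300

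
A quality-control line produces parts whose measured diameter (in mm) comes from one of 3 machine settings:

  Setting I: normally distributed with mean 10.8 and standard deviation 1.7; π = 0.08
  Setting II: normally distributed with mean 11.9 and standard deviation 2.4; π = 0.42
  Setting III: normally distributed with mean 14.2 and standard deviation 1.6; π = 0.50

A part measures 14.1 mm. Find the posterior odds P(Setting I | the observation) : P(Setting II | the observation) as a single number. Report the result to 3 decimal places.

0.062

Posterior odds = (P(Z=i) f_i(x)) / (P(Z=j) f_j(x)); the normalising sum cancels.
Component likelihoods at x = 14.1 mm:
  p_I = (1/(1.7·√(2π)))·exp(−(14.1−10.8)²/(2·1.7²)) = 0.234672·exp(-1.88408) = 0.0356627
  p_II = (1/(2.4·√(2π)))·exp(−(14.1−11.9)²/(2·2.4²)) = 0.166226·exp(-0.42014) = 0.109203
  p_III = (1/(1.6·√(2π)))·exp(−(14.1−14.2)²/(2·1.6²)) = 0.249339·exp(-0.00195) = 0.248852
Odds = (0.08/0.42) × (0.0356627/0.109203) = 0.190476 × 0.326572 ≈ 0.062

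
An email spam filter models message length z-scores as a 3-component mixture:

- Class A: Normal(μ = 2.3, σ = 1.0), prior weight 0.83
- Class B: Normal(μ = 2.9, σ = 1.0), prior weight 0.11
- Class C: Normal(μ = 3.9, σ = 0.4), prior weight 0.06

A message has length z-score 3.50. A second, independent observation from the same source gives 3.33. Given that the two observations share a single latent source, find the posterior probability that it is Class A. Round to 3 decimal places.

Apply Bayes' rule: the posterior for each component is proportional to its prior times its likelihood at x.
Since both observations come from the same component, the likelihood for component k is f_k(x₁)·f_k(x₂).
  p_A = [(1/(1.0·√(2π)))·exp(−(3.50−2.3)²/(2·1.0²)) = 0.398942·exp(-0.72000) = 0.194186] × [0.234714] = 0.0455781
  p_B = [(1/(1.0·√(2π)))·exp(−(3.50−2.9)²/(2·1.0²)) = 0.398942·exp(-0.18000) = 0.333225] × [0.363714] = 0.121198
  p_C = [(1/(0.4·√(2π)))·exp(−(3.50−3.9)²/(2·0.4²)) = 0.997356·exp(-0.50000) = 0.604927] × [0.361331] = 0.218579
Weight by the priors:
  w_A·p_A = 0.83 × 0.0455781 = 0.0378299
  w_B·p_B = 0.11 × 0.121198 = 0.0133318
  w_C·p_C = 0.06 × 0.218579 = 0.0131147
Sum: 0.0378299 + 0.0133318 + 0.0131147 = 0.0642764
P(Class A | x₁,x₂) = 0.0378299 / 0.0642764 ≈ 0.589

0.589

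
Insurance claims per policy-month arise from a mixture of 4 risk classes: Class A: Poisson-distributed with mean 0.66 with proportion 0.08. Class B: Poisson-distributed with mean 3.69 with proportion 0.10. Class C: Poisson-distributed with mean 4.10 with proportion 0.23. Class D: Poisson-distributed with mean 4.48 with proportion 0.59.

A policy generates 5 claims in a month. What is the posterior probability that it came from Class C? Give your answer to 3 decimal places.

P(component k | x) = P(Z=k)·f_k(x) / marginal(x), where marginal(x) = Σ_j P(Z=j)·f_j(x).
Component likelihoods at x = 5 claims:
  f_A = e^(−0.66)·0.66^5/5! = 0.000539391
  f_B = e^(−3.69)·3.69^5/5! = 0.142365
  f_C = e^(−4.10)·4.10^5/5! = 0.160004
  f_D = e^(−4.48)·4.48^5/5! = 0.170439
Multiply by the mixture weights:
  P(Z=A)·f_A = 0.08 × 0.000539391 = 4.31513e-05
  P(Z=B)·f_B = 0.10 × 0.142365 = 0.0142365
  P(Z=C)·f_C = 0.23 × 0.160004 = 0.0368009
  P(Z=D)·f_D = 0.59 × 0.170439 = 0.100559
Evidence: 4.31513e-05 + 0.0142365 + 0.0368009 + 0.100559 = 0.15164
So the posterior for Class C is 0.0368009 / 0.15164 ≈ 0.243.

0.243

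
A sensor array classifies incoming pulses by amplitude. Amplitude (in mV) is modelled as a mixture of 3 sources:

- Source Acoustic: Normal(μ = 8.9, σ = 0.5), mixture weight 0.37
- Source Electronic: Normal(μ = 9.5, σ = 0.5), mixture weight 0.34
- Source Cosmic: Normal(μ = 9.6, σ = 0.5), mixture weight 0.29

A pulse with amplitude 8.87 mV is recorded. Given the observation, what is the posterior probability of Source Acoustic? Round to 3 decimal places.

0.593

P(component k | x) = π_k·f_k(x) / marginal(x), where marginal(x) = Σ_j π_j·f_j(x).
Evaluate each component's likelihood at the observed value:
  L_Acoustic = (1/(0.5·√(2π)))·exp(−(8.87−8.9)²/(2·0.5²)) = 0.797885·exp(-0.00180) = 0.79645
  L_Electronic = (1/(0.5·√(2π)))·exp(−(8.87−9.5)²/(2·0.5²)) = 0.797885·exp(-0.79380) = 0.360742
  L_Cosmic = (1/(0.5·√(2π)))·exp(−(8.87−9.6)²/(2·0.5²)) = 0.797885·exp(-1.06580) = 0.274833
Multiply by the mixture weights:
  π_Acoustic·L_Acoustic = 0.37 × 0.79645 = 0.294686
  π_Electronic·L_Electronic = 0.34 × 0.360742 = 0.122652
  π_Cosmic·L_Cosmic = 0.29 × 0.274833 = 0.0797016
Marginal: 0.294686 + 0.122652 + 0.0797016 = 0.49704
P(Source Acoustic | the observation) ≈ 0.593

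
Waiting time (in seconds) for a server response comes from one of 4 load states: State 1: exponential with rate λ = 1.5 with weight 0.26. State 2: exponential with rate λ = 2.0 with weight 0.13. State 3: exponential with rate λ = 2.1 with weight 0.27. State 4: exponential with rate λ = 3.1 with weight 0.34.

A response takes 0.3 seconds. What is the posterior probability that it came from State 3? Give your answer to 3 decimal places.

0.272

The responsibility of component k is P(Z=k) f_k(x) divided by Σ_j P(Z=j) f_j(x).
Component likelihoods at x = 0.3 seconds:
  p_1 = 1.5·e^(−1.5·0.3) = 1.5·e^(−0.4500) = 0.956442
  p_2 = 2.0·e^(−2.0·0.3) = 2.0·e^(−0.6000) = 1.09762
  p_3 = 2.1·e^(−2.1·0.3) = 2.1·e^(−0.6300) = 1.11844
  p_4 = 3.1·e^(−3.1·0.3) = 3.1·e^(−0.9300) = 1.22312
Unnormalised posteriors:
  P(Z=1)·p_1 = 0.26 × 0.956442 = 0.248675
  P(Z=2)·p_2 = 0.13 × 1.09762 = 0.142691
  P(Z=3)·p_3 = 0.27 × 1.11844 = 0.30198
  P(Z=4)·p_4 = 0.34 × 1.22312 = 0.41586
Evidence: 0.248675 + 0.142691 + 0.30198 + 0.41586 = 1.10921
P(State 3 | data) = 0.30198 / 1.10921 ≈ 0.272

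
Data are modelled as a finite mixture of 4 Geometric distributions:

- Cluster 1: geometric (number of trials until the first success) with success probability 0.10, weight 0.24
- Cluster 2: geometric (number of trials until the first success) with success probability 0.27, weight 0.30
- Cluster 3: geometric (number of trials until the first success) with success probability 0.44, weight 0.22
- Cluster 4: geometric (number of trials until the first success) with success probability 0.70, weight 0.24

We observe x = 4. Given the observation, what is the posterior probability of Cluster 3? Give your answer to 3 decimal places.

0.241

Posterior ∝ prior × likelihood, so P(k | x) ∝ w_k f_k(x); normalise over all components.
Evaluate each component's likelihood at the observed value:
  L_1 = 0.0729
  L_2 = 0.105035
  L_3 = 0.077271
  L_4 = 0.0189
Prior × likelihood for each component:
  w_1·L_1 = 0.24 × 0.0729 = 0.017496
  w_2·L_2 = 0.30 × 0.105035 = 0.0315104
  w_3·L_3 = 0.22 × 0.077271 = 0.0169996
  w_4·L_4 = 0.24 × 0.0189 = 0.004536
Denominator: 0.017496 + 0.0315104 + 0.0169996 + 0.004536 = 0.070542
P(Cluster 3 | data) = 0.0169996 / 0.070542 ≈ 0.241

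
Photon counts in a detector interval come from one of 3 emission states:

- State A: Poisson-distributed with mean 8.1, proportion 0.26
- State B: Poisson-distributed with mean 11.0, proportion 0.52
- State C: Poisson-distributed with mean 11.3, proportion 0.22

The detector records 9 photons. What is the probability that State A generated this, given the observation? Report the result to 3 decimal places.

0.292

The responsibility of component k is π_k f_k(x) divided by Σ_j π_j f_j(x).
Component likelihoods at x = 9 photons:
  p_A = e^(−8.1)·8.1^9/9! = 0.12555
  p_B = e^(−11.0)·11.0^9/9! = 0.108526
  p_C = e^(−11.3)·11.3^9/9! = 0.102427
Weight by the priors:
  π_A·p_A = 0.26 × 0.12555 = 0.032643
  π_B·p_B = 0.52 × 0.108526 = 0.0564333
  π_C·p_C = 0.22 × 0.102427 = 0.022534
Denominator: 0.032643 + 0.0564333 + 0.022534 = 0.11161
P(State A | 9 photons) ≈ 0.292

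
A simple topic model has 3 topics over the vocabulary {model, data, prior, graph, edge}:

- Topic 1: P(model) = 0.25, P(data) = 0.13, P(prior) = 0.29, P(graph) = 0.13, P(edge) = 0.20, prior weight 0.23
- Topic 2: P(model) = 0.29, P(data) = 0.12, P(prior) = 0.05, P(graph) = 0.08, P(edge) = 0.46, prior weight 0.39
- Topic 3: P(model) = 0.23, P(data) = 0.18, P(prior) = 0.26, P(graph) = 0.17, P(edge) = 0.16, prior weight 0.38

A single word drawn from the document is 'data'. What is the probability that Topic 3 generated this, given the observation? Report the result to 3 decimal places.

0.471

Apply Bayes' rule: the posterior for each component is proportional to its prior times its likelihood at x.
Categorical probabilities:
  p_1 = P(data | comp) = 0.13
  p_2 = P(data | comp) = 0.12
  p_3 = P(data | comp) = 0.18
Unnormalised posteriors:
  P(Z=1)·p_1 = 0.23 × 0.13 = 0.0299
  P(Z=2)·p_2 = 0.39 × 0.12 = 0.0468
  P(Z=3)·p_3 = 0.38 × 0.18 = 0.0684
Sum: 0.0299 + 0.0468 + 0.0684 = 0.1451
P(Topic 3 | 'data') = 0.0684 / 0.1451 ≈ 0.471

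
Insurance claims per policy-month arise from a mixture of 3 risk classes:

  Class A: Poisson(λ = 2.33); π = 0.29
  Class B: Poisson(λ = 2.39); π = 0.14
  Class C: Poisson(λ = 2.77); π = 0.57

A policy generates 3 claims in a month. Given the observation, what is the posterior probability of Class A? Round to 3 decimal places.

Posterior ∝ prior × likelihood, so P(k | x) ∝ w_k f_k(x); normalise over all components.
Poisson probabilities:
  L_A = 0.205121
  L_B = 0.208487
  L_C = 0.221969
Multiply by the mixture weights:
  w_A·L_A = 0.29 × 0.205121 = 0.0594851
  w_B·L_B = 0.14 × 0.208487 = 0.0291882
  w_C·L_C = 0.57 × 0.221969 = 0.126522
Evidence: 0.0594851 + 0.0291882 + 0.126522 = 0.215196
So the posterior for Class A is 0.0594851 / 0.215196 ≈ 0.276.

0.276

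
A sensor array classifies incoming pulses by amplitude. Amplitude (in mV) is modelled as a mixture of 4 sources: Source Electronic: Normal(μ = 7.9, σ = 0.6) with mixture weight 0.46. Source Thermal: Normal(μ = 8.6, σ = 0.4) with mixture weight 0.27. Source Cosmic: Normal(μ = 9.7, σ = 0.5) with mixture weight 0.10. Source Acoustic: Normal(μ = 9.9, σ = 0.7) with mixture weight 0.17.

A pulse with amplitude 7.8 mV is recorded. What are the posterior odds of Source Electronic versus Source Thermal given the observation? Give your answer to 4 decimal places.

Only the two components matter; the odds are (π_i f_i(x)) / (π_j f_j(x)).
Normal densities:
  f_Electronic = (1/(0.6·√(2π)))·exp(−(7.8−7.9)²/(2·0.6²)) = 0.664904·exp(-0.01389) = 0.655733
  f_Thermal = (1/(0.4·√(2π)))·exp(−(7.8−8.6)²/(2·0.4²)) = 0.997356·exp(-2.00000) = 0.134977
  f_Cosmic = (1/(0.5·√(2π)))·exp(−(7.8−9.7)²/(2·0.5²)) = 0.797885·exp(-7.22000) = 0.000583894
  f_Acoustic = (1/(0.7·√(2π)))·exp(−(7.8−9.9)²/(2·0.7²)) = 0.569918·exp(-4.50000) = 0.00633121
Posterior odds = (π_Electronic·f_Electronic) / (π_Thermal·f_Thermal) = (0.46·0.655733) / (0.27·0.134977) = 0.301637 / 0.0364439 ≈ 8.2768

8.2768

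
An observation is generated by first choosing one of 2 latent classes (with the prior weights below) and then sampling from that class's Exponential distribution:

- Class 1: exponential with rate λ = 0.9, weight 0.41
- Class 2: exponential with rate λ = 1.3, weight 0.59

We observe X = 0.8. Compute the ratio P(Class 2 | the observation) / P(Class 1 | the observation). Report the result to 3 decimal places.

Only the two components matter; the odds are (π_i f_i(x)) / (π_j f_j(x)).
Evaluate each component's likelihood at the observed value:
  p_1 = 0.9·e^(−0.9·0.8) = 0.9·e^(−0.7200) = 0.438077
  p_2 = 1.3·e^(−1.3·0.8) = 1.3·e^(−1.0400) = 0.459491
Posterior odds = (π_2·p_2) / (π_1·p_1) = (0.59·0.459491) / (0.41·0.438077) = 0.2711 / 0.179612 ≈ 1.509

1.509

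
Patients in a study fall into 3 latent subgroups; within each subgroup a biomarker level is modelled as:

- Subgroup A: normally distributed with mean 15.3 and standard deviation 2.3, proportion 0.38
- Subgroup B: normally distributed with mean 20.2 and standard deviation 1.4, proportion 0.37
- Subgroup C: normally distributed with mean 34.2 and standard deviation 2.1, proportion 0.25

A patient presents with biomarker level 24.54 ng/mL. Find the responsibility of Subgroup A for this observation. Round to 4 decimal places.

P(component k | x) = π_k·f_k(x) / marginal(x), where marginal(x) = Σ_j π_j·f_j(x).
Evaluate each component's likelihood at the observed value:
  L_A = 5.42686e-05
  L_B = 0.00233344
  L_C = 4.82898e-06
Unnormalised posteriors:
  π_A·L_A = 0.38 × 5.42686e-05 = 2.06221e-05
  π_B·L_B = 0.37 × 0.00233344 = 0.000863374
  π_C·L_C = 0.25 × 4.82898e-06 = 1.20724e-06
Evidence: 2.06221e-05 + 0.000863374 + 1.20724e-06 = 0.000885203
P(Subgroup A | the observation) ≈ 0.0233

0.0233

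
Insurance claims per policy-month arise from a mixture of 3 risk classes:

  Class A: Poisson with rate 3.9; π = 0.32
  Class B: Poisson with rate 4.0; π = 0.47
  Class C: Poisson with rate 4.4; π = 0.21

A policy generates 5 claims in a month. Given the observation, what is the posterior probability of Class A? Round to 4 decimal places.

0.3090

Posterior ∝ prior × likelihood, so P(k | x) ∝ π_k f_k(x); normalise over all components.
Component likelihoods at x = 5 claims:
  p_A = 0.152193
  p_B = 0.156293
  p_C = 0.168728
Prior × likelihood for each component:
  π_A·p_A = 0.32 × 0.152193 = 0.0487016
  π_B·p_B = 0.47 × 0.156293 = 0.0734579
  π_C·p_C = 0.21 × 0.168728 = 0.0354328
Sum: 0.0487016 + 0.0734579 + 0.0354328 = 0.157592
So the posterior for Class A is 0.0487016 / 0.157592 ≈ 0.3090.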